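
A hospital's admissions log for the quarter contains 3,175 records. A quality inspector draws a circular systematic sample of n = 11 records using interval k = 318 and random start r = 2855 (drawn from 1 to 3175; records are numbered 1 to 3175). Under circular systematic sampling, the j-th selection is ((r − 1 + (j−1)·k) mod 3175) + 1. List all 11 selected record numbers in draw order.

Selection 1: 2855
Selection 2: 2855 + 318 = 3173
Selection 3: 3173 + 318 = 3491 → 3491 − 3175 = 316
Selection 4: 316 + 318 = 634
Selection 5: 634 + 318 = 952
Selection 6: 952 + 318 = 1270
Selection 7: 1270 + 318 = 1588
Selection 8: 1588 + 318 = 1906
Selection 9: 1906 + 318 = 2224
Selection 10: 2224 + 318 = 2542
Selection 11: 2542 + 318 = 2860

2855, 3173, 316, 634, 952, 1270, 1588, 1906, 2224, 2542, 2860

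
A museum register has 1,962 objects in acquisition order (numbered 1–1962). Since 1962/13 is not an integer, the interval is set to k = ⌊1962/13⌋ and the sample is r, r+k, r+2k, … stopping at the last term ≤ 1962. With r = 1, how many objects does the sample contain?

14

k = ⌊1962/13⌋ = 150
Achieved size = ⌊(1962 − 1)/150⌋ + 1 = ⌊1961/150⌋ + 1 = 13 + 1 = 14
(last selection: 1 + 13×150 = 1951 ≤ 1962; next would be 2101 > 1962)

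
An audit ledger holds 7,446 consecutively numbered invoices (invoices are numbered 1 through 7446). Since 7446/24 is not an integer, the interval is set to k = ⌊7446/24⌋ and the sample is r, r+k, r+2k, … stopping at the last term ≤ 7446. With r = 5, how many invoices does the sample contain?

25

k = ⌊7446/24⌋ = 310
Achieved size = ⌊(7446 − 5)/310⌋ + 1 = ⌊7441/310⌋ + 1 = 24 + 1 = 25
(last selection: 5 + 24×310 = 7445 ≤ 7446; next would be 7755 > 7446)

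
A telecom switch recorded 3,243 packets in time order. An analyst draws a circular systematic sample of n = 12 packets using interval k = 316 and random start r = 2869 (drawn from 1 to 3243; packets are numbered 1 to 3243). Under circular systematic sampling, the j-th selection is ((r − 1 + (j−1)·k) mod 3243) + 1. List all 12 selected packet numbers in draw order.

Selection 1: 2869
Selection 2: 2869 + 316 = 3185
Selection 3: 3185 + 316 = 3501 → 3501 − 3243 = 258
Selection 4: 258 + 316 = 574
Selection 5: 574 + 316 = 890
Selection 6: 890 + 316 = 1206
Selection 7: 1206 + 316 = 1522
Selection 8: 1522 + 316 = 1838
Selection 9: 1838 + 316 = 2154
Selection 10: 2154 + 316 = 2470
Selection 11: 2470 + 316 = 2786
Selection 12: 2786 + 316 = 3102

2869, 3185, 258, 574, 890, 1206, 1522, 1838, 2154, 2470, 2786, 3102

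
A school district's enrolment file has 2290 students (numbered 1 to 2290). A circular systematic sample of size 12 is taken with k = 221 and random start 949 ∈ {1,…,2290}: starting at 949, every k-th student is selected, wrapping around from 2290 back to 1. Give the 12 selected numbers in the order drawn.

Selection 1: 949
Selection 2: 949 + 221 = 1170
Selection 3: 1170 + 221 = 1391
Selection 4: 1391 + 221 = 1612
Selection 5: 1612 + 221 = 1833
Selection 6: 1833 + 221 = 2054
Selection 7: 2054 + 221 = 2275
Selection 8: 2275 + 221 = 2496 → 2496 − 2290 = 206
Selection 9: 206 + 221 = 427
Selection 10: 427 + 221 = 648
Selection 11: 648 + 221 = 869
Selection 12: 869 + 221 = 1090

949, 1170, 1391, 1612, 1833, 2054, 2275, 206, 427, 648, 869, 1090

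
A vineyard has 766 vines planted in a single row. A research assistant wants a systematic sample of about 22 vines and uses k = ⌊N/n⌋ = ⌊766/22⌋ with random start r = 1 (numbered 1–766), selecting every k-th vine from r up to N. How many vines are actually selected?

23

k = ⌊766/22⌋ = 34
Achieved size = ⌊(766 − 1)/34⌋ + 1 = ⌊765/34⌋ + 1 = 22 + 1 = 23
(last selection: 1 + 22×34 = 749 ≤ 766; next would be 783 > 766)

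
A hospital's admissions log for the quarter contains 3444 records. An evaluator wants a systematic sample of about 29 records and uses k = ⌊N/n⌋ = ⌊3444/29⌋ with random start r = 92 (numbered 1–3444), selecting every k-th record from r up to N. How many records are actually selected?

k = ⌊3444/29⌋ = 118
Achieved size = ⌊(3444 − 92)/118⌋ + 1 = ⌊3352/118⌋ + 1 = 28 + 1 = 29
(last selection: 92 + 28×118 = 3396 ≤ 3444; next would be 3514 > 3444)

29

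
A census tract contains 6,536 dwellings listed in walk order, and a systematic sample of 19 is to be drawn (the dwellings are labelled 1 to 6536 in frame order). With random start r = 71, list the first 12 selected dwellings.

k = N/n = 6536/19 = 344
dwelling 1: 71
dwelling 2: 71 + 344 = 415
dwelling 3: 415 + 344 = 759
dwelling 4: 759 + 344 = 1103
dwelling 5: 1103 + 344 = 1447
dwelling 6: 1447 + 344 = 1791
dwelling 7: 1791 + 344 = 2135
dwelling 8: 2135 + 344 = 2479
dwelling 9: 2479 + 344 = 2823
dwelling 10: 2823 + 344 = 3167
dwelling 11: 3167 + 344 = 3511
dwelling 12: 3511 + 344 = 3855

71, 415, 759, 1103, 1447, 1791, 2135, 2479, 2823, 3167, 3511, 3855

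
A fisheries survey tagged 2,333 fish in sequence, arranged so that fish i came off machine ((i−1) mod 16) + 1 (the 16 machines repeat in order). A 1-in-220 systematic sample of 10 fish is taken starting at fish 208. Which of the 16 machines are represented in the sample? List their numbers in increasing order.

Consecutive selections differ by k = 220, so their machine numbers differ by 220 mod 16 = 12.
gcd(220, 16) = 4, so the sample visits 16/4 = 4 distinct residues mod 16.
Start 208 is machine 16; the machines hit are 4, 8, 12, 16.

4, 8, 12, 16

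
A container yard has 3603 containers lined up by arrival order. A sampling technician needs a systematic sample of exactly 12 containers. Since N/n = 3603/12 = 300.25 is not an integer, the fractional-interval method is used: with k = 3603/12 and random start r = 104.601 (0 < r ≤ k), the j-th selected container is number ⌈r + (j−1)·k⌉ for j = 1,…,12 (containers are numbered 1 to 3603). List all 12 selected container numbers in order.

105, 405, 706, 1006, 1306, 1606, 1907, 2207, 2507, 2807, 3108, 3408

j=1: r + 0k = 104.601 → ⌈·⌉ = 105
j=2: r + 1k = 404.851 → ⌈·⌉ = 405
j=3: r + 2k = 705.101 → ⌈·⌉ = 706
j=4: r + 3k = 1005.351 → ⌈·⌉ = 1006
j=5: r + 4k = 1305.601 → ⌈·⌉ = 1306
j=6: r + 5k = 1605.851 → ⌈·⌉ = 1606
j=7: r + 6k = 1906.101 → ⌈·⌉ = 1907
j=8: r + 7k = 2206.351 → ⌈·⌉ = 2207
j=9: r + 8k = 2506.601 → ⌈·⌉ = 2507
j=10: r + 9k = 2806.851 → ⌈·⌉ = 2807
j=11: r + 10k = 3107.101 → ⌈·⌉ = 3108
j=12: r + 11k = 3407.351 → ⌈·⌉ = 3408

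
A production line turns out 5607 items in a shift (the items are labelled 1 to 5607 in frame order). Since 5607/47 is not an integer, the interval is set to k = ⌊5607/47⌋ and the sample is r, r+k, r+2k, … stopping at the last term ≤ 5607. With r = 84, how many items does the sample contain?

47

k = ⌊5607/47⌋ = 119
Achieved size = ⌊(5607 − 84)/119⌋ + 1 = ⌊5523/119⌋ + 1 = 46 + 1 = 47
(last selection: 84 + 46×119 = 5558 ≤ 5607; next would be 5677 > 5607)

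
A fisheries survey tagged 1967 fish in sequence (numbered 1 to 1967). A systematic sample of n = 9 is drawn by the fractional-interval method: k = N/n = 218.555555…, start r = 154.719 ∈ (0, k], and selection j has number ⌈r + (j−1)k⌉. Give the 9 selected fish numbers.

155, 374, 592, 811, 1029, 1248, 1467, 1685, 1904

j=1: r + 0k = 154.719 → ⌈·⌉ = 155
j=2: r + 1k = 373.274555… → ⌈·⌉ = 374
j=3: r + 2k = 591.830111… → ⌈·⌉ = 592
j=4: r + 3k = 810.385666… → ⌈·⌉ = 811
j=5: r + 4k = 1028.941222… → ⌈·⌉ = 1029
j=6: r + 5k = 1247.496777… → ⌈·⌉ = 1248
j=7: r + 6k = 1466.052333… → ⌈·⌉ = 1467
j=8: r + 7k = 1684.607888… → ⌈·⌉ = 1685
j=9: r + 8k = 1903.163444… → ⌈·⌉ = 1904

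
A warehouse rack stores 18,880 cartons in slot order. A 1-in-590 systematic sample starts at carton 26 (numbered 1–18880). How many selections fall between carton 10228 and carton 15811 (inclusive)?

k = 590
First selection ≥ 10228: 26 + ⌈(10228−26)/590⌉·590 = 26 + 18×590 = 10646
Last selection ≤ 15811: 26 + ⌊(15811−26)/590⌋·590 = 26 + 26×590 = 15366
Count = 26 − 18 + 1 = 9

9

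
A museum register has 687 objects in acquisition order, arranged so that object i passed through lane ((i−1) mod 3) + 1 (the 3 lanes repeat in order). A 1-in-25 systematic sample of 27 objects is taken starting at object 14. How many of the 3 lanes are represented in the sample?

3

Consecutive selections differ by k = 25, so their lane numbers differ by 25 mod 3 = 1.
gcd(25, 3) = 1, so the sample visits 3/1 = 3 distinct residues mod 3.
Start 14 is lane 2; the lanes hit are 1, 2, 3.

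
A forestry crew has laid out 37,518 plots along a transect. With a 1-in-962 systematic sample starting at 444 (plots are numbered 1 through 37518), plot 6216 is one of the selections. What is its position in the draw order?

7

k = 962
position = (6216 − 444)/962 + 1 = 5772/962 + 1 = 6 + 1 = 7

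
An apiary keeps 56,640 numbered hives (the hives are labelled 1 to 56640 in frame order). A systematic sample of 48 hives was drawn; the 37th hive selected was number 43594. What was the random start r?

1114

k = 56640/48 = 1180
r = 43594 − (37−1)×1180 = 43594 − 42480 = 1114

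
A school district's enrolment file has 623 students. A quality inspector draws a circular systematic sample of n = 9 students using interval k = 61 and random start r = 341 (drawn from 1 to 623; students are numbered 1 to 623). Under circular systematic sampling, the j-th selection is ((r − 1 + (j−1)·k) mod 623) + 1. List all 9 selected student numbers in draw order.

Selection 1: 341
Selection 2: 341 + 61 = 402
Selection 3: 402 + 61 = 463
Selection 4: 463 + 61 = 524
Selection 5: 524 + 61 = 585
Selection 6: 585 + 61 = 646 → 646 − 623 = 23
Selection 7: 23 + 61 = 84
Selection 8: 84 + 61 = 145
Selection 9: 145 + 61 = 206

341, 402, 463, 524, 585, 23, 84, 145, 206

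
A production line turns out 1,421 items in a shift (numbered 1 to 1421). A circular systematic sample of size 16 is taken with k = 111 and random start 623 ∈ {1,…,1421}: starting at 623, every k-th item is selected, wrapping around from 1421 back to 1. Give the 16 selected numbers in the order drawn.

Selection 1: 623
Selection 2: 623 + 111 = 734
Selection 3: 734 + 111 = 845
Selection 4: 845 + 111 = 956
Selection 5: 956 + 111 = 1067
Selection 6: 1067 + 111 = 1178
Selection 7: 1178 + 111 = 1289
Selection 8: 1289 + 111 = 1400
Selection 9: 1400 + 111 = 1511 → 1511 − 1421 = 90
Selection 10: 90 + 111 = 201
Selection 11: 201 + 111 = 312
Selection 12: 312 + 111 = 423
Selection 13: 423 + 111 = 534
Selection 14: 534 + 111 = 645
Selection 15: 645 + 111 = 756
Selection 16: 756 + 111 = 867

623, 734, 845, 956, 1067, 1178, 1289, 1400, 90, 201, 312, 423, 534, 645, 756, 867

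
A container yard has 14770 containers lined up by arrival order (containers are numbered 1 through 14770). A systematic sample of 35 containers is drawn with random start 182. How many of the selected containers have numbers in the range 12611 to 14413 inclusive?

k = 14770/35 = 422
First selection ≥ 12611: 182 + ⌈(12611−182)/422⌉·422 = 182 + 30×422 = 12842
Last selection ≤ 14413: 182 + ⌊(14413−182)/422⌋·422 = 182 + 33×422 = 14108
Count = 33 − 30 + 1 = 4

4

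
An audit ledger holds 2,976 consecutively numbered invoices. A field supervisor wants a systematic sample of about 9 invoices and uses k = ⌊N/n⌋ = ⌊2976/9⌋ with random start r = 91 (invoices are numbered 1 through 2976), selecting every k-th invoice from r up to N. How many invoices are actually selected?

9

k = ⌊2976/9⌋ = 330
Achieved size = ⌊(2976 − 91)/330⌋ + 1 = ⌊2885/330⌋ + 1 = 8 + 1 = 9
(last selection: 91 + 8×330 = 2731 ≤ 2976; next would be 3061 > 2976)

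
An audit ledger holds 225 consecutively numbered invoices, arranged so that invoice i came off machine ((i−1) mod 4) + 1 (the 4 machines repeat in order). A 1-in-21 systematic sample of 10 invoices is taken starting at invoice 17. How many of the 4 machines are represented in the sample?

Consecutive selections differ by k = 21, so their machine numbers differ by 21 mod 4 = 1.
gcd(21, 4) = 1, so the sample visits 4/1 = 4 distinct residues mod 4.
Start 17 is machine 1; the machines hit are 1, 2, 3, 4.

4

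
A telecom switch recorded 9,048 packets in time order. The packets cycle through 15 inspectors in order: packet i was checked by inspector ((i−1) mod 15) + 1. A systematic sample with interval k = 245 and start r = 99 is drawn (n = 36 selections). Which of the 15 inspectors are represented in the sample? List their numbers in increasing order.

4, 9, 14

Consecutive selections differ by k = 245, so their inspector numbers differ by 245 mod 15 = 5.
gcd(245, 15) = 5, so the sample visits 15/5 = 3 distinct residues mod 15.
Start 99 is inspector 9; the inspectors hit are 4, 9, 14.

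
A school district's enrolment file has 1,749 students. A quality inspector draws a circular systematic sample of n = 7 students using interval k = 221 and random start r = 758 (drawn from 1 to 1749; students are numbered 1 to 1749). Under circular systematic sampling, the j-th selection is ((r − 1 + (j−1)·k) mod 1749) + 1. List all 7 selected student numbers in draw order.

758, 979, 1200, 1421, 1642, 114, 335

Selection 1: 758
Selection 2: 758 + 221 = 979
Selection 3: 979 + 221 = 1200
Selection 4: 1200 + 221 = 1421
Selection 5: 1421 + 221 = 1642
Selection 6: 1642 + 221 = 1863 → 1863 − 1749 = 114
Selection 7: 114 + 221 = 335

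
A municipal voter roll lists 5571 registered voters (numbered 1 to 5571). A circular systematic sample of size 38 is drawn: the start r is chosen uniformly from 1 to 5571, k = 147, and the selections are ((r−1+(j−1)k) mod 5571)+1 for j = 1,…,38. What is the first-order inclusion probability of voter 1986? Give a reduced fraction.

For each position j, as r ranges over 1…5571 the j-th selection hits every voter exactly once, so voter 1986 is selected for exactly 38 of the 5571 starts.
Inclusion probability = 38/5571.

38/5571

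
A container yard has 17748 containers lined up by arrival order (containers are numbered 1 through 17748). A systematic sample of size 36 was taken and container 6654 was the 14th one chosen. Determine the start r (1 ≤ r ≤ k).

245

k = 17748/36 = 493
r = 6654 − (14−1)×493 = 6654 − 6409 = 245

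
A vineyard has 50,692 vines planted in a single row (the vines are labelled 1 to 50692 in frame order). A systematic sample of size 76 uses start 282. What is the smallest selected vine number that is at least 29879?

30297

k = 50692/76 = 667
Steps past start: ⌈(29879 − 282)/667⌉ = ⌈29597/667⌉ = 45
Selected vine: 282 + 45×667 = 30297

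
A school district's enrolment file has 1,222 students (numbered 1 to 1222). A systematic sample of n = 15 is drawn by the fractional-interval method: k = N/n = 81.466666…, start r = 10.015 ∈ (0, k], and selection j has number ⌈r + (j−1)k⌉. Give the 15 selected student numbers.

11, 92, 173, 255, 336, 418, 499, 581, 662, 744, 825, 907, 988, 1070, 1151

j=1: r + 0k = 10.015 → ⌈·⌉ = 11
j=2: r + 1k = 91.481666… → ⌈·⌉ = 92
j=3: r + 2k = 172.948333… → ⌈·⌉ = 173
j=4: r + 3k = 254.415 → ⌈·⌉ = 255
j=5: r + 4k = 335.881666… → ⌈·⌉ = 336
j=6: r + 5k = 417.348333… → ⌈·⌉ = 418
j=7: r + 6k = 498.815 → ⌈·⌉ = 499
j=8: r + 7k = 580.281666… → ⌈·⌉ = 581
j=9: r + 8k = 661.748333… → ⌈·⌉ = 662
j=10: r + 9k = 743.215 → ⌈·⌉ = 744
j=11: r + 10k = 824.681666… → ⌈·⌉ = 825
j=12: r + 11k = 906.148333… → ⌈·⌉ = 907
j=13: r + 12k = 987.615 → ⌈·⌉ = 988
j=14: r + 13k = 1069.081666… → ⌈·⌉ = 1070
j=15: r + 14k = 1150.548333… → ⌈·⌉ = 1151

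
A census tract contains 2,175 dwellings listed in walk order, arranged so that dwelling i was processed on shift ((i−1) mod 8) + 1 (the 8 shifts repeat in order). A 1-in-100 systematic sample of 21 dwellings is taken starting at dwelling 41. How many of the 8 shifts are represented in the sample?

2

Consecutive selections differ by k = 100, so their shift numbers differ by 100 mod 8 = 4.
gcd(100, 8) = 4, so the sample visits 8/4 = 2 distinct residues mod 8.
Start 41 is shift 1; the shifts hit are 1, 5.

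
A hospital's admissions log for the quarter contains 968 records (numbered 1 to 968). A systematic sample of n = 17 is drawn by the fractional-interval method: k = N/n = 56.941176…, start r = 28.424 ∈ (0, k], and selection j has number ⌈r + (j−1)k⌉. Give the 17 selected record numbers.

29, 86, 143, 200, 257, 314, 371, 428, 484, 541, 598, 655, 712, 769, 826, 883, 940

j=1: r + 0k = 28.424 → ⌈·⌉ = 29
j=2: r + 1k = 85.365176… → ⌈·⌉ = 86
j=3: r + 2k = 142.306352… → ⌈·⌉ = 143
j=4: r + 3k = 199.247529… → ⌈·⌉ = 200
j=5: r + 4k = 256.188705… → ⌈·⌉ = 257
j=6: r + 5k = 313.129882… → ⌈·⌉ = 314
j=7: r + 6k = 370.071058… → ⌈·⌉ = 371
j=8: r + 7k = 427.012235… → ⌈·⌉ = 428
j=9: r + 8k = 483.953411… → ⌈·⌉ = 484
j=10: r + 9k = 540.894588… → ⌈·⌉ = 541
j=11: r + 10k = 597.835764… → ⌈·⌉ = 598
j=12: r + 11k = 654.776941… → ⌈·⌉ = 655
j=13: r + 12k = 711.718117… → ⌈·⌉ = 712
j=14: r + 13k = 768.659294… → ⌈·⌉ = 769
j=15: r + 14k = 825.600470… → ⌈·⌉ = 826
j=16: r + 15k = 882.541647… → ⌈·⌉ = 883
j=17: r + 16k = 939.482823… → ⌈·⌉ = 940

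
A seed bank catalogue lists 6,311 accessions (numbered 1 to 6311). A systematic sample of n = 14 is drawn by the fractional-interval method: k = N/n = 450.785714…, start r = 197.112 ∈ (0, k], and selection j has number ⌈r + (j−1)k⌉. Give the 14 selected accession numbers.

j=1: r + 0k = 197.112 → ⌈·⌉ = 198
j=2: r + 1k = 647.897714… → ⌈·⌉ = 648
j=3: r + 2k = 1098.683428… → ⌈·⌉ = 1099
j=4: r + 3k = 1549.469142… → ⌈·⌉ = 1550
j=5: r + 4k = 2000.254857… → ⌈·⌉ = 2001
j=6: r + 5k = 2451.040571… → ⌈·⌉ = 2452
j=7: r + 6k = 2901.826285… → ⌈·⌉ = 2902
j=8: r + 7k = 3352.612 → ⌈·⌉ = 3353
j=9: r + 8k = 3803.397714… → ⌈·⌉ = 3804
j=10: r + 9k = 4254.183428… → ⌈·⌉ = 4255
j=11: r + 10k = 4704.969142… → ⌈·⌉ = 4705
j=12: r + 11k = 5155.754857… → ⌈·⌉ = 5156
j=13: r + 12k = 5606.540571… → ⌈·⌉ = 5607
j=14: r + 13k = 6057.326285… → ⌈·⌉ = 6058

198, 648, 1099, 1550, 2001, 2452, 2902, 3353, 3804, 4255, 4705, 5156, 5607, 6058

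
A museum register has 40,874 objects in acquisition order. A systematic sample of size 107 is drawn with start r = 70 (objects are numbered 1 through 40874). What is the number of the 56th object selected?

21080

k = 40874/107 = 382
56th selection = r + (56−1)·k = 70 + 55×382 = 70 + 21010 = 21080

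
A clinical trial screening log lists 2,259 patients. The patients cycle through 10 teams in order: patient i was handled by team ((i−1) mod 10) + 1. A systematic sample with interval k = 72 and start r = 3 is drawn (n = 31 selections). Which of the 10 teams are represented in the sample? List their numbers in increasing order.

1, 3, 5, 7, 9

Consecutive selections differ by k = 72, so their team numbers differ by 72 mod 10 = 2.
gcd(72, 10) = 2, so the sample visits 10/2 = 5 distinct residues mod 10.
Start 3 is team 3; the teams hit are 1, 3, 5, 7, 9.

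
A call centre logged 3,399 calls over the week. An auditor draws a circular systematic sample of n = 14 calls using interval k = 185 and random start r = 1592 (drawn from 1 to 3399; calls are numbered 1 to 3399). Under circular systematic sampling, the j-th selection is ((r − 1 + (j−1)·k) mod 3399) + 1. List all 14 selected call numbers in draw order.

Selection 1: 1592
Selection 2: 1592 + 185 = 1777
Selection 3: 1777 + 185 = 1962
Selection 4: 1962 + 185 = 2147
Selection 5: 2147 + 185 = 2332
Selection 6: 2332 + 185 = 2517
Selection 7: 2517 + 185 = 2702
Selection 8: 2702 + 185 = 2887
Selection 9: 2887 + 185 = 3072
Selection 10: 3072 + 185 = 3257
Selection 11: 3257 + 185 = 3442 → 3442 − 3399 = 43
Selection 12: 43 + 185 = 228
Selection 13: 228 + 185 = 413
Selection 14: 413 + 185 = 598

1592, 1777, 1962, 2147, 2332, 2517, 2702, 2887, 3072, 3257, 43, 228, 413, 598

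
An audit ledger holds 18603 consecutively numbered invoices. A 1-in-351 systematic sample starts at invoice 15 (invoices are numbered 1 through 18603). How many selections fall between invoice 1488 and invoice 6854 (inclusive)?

k = 351
First selection ≥ 1488: 15 + ⌈(1488−15)/351⌉·351 = 15 + 5×351 = 1770
Last selection ≤ 6854: 15 + ⌊(6854−15)/351⌋·351 = 15 + 19×351 = 6684
Count = 19 − 5 + 1 = 15

15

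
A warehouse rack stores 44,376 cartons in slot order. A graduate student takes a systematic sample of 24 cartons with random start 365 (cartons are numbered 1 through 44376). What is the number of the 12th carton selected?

20704

k = 44376/24 = 1849
12th selection = r + (12−1)·k = 365 + 11×1849 = 365 + 20339 = 20704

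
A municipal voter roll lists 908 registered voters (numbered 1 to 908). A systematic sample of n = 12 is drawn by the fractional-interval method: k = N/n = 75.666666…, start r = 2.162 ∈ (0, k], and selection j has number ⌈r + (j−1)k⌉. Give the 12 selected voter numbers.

j=1: r + 0k = 2.162 → ⌈·⌉ = 3
j=2: r + 1k = 77.828666… → ⌈·⌉ = 78
j=3: r + 2k = 153.495333… → ⌈·⌉ = 154
j=4: r + 3k = 229.162 → ⌈·⌉ = 230
j=5: r + 4k = 304.828666… → ⌈·⌉ = 305
j=6: r + 5k = 380.495333… → ⌈·⌉ = 381
j=7: r + 6k = 456.162 → ⌈·⌉ = 457
j=8: r + 7k = 531.828666… → ⌈·⌉ = 532
j=9: r + 8k = 607.495333… → ⌈·⌉ = 608
j=10: r + 9k = 683.162 → ⌈·⌉ = 684
j=11: r + 10k = 758.828666… → ⌈·⌉ = 759
j=12: r + 11k = 834.495333… → ⌈·⌉ = 835

3, 78, 154, 230, 305, 381, 457, 532, 608, 684, 759, 835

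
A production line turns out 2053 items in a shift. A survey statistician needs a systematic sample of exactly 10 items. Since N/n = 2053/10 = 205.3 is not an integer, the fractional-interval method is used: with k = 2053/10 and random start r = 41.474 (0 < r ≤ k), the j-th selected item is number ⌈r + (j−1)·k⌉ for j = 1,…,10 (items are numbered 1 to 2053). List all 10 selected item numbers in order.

42, 247, 453, 658, 863, 1068, 1274, 1479, 1684, 1890

j=1: r + 0k = 41.474 → ⌈·⌉ = 42
j=2: r + 1k = 246.774 → ⌈·⌉ = 247
j=3: r + 2k = 452.074 → ⌈·⌉ = 453
j=4: r + 3k = 657.374 → ⌈·⌉ = 658
j=5: r + 4k = 862.674 → ⌈·⌉ = 863
j=6: r + 5k = 1067.974 → ⌈·⌉ = 1068
j=7: r + 6k = 1273.274 → ⌈·⌉ = 1274
j=8: r + 7k = 1478.574 → ⌈·⌉ = 1479
j=9: r + 8k = 1683.874 → ⌈·⌉ = 1684
j=10: r + 9k = 1889.174 → ⌈·⌉ = 1890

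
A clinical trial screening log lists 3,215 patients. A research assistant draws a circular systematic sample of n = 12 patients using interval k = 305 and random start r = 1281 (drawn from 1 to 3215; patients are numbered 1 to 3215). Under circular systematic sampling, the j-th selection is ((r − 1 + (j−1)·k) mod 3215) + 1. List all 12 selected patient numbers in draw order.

1281, 1586, 1891, 2196, 2501, 2806, 3111, 201, 506, 811, 1116, 1421

Selection 1: 1281
Selection 2: 1281 + 305 = 1586
Selection 3: 1586 + 305 = 1891
Selection 4: 1891 + 305 = 2196
Selection 5: 2196 + 305 = 2501
Selection 6: 2501 + 305 = 2806
Selection 7: 2806 + 305 = 3111
Selection 8: 3111 + 305 = 3416 → 3416 − 3215 = 201
Selection 9: 201 + 305 = 506
Selection 10: 506 + 305 = 811
Selection 11: 811 + 305 = 1116
Selection 12: 1116 + 305 = 1421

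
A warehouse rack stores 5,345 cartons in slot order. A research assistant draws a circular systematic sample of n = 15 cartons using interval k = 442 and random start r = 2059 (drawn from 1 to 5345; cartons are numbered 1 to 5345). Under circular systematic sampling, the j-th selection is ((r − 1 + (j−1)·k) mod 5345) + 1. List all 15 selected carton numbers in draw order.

2059, 2501, 2943, 3385, 3827, 4269, 4711, 5153, 250, 692, 1134, 1576, 2018, 2460, 2902

Selection 1: 2059
Selection 2: 2059 + 442 = 2501
Selection 3: 2501 + 442 = 2943
Selection 4: 2943 + 442 = 3385
Selection 5: 3385 + 442 = 3827
Selection 6: 3827 + 442 = 4269
Selection 7: 4269 + 442 = 4711
Selection 8: 4711 + 442 = 5153
Selection 9: 5153 + 442 = 5595 → 5595 − 5345 = 250
Selection 10: 250 + 442 = 692
Selection 11: 692 + 442 = 1134
Selection 12: 1134 + 442 = 1576
Selection 13: 1576 + 442 = 2018
Selection 14: 2018 + 442 = 2460
Selection 15: 2460 + 442 = 2902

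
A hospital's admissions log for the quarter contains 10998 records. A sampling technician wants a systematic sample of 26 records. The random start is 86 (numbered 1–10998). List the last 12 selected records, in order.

6008, 6431, 6854, 7277, 7700, 8123, 8546, 8969, 9392, 9815, 10238, 10661

k = N/n = 10998/26 = 423
15th selection = 86 + 14×423 = 6008
16th: 6008 + 423 = 6431
17th: 6431 + 423 = 6854
18th: 6854 + 423 = 7277
19th: 7277 + 423 = 7700
20th: 7700 + 423 = 8123
21st: 8123 + 423 = 8546
22nd: 8546 + 423 = 8969
23rd: 8969 + 423 = 9392
24th: 9392 + 423 = 9815
25th: 9815 + 423 = 10238
26th: 10238 + 423 = 10661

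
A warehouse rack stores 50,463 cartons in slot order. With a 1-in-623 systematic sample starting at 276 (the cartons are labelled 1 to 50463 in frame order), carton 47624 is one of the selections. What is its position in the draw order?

77

k = 623
position = (47624 − 276)/623 + 1 = 47348/623 + 1 = 76 + 1 = 77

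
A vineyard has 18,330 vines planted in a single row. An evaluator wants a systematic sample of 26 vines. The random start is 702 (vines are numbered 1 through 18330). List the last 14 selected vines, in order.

k = N/n = 18330/26 = 705
13th selection = 702 + 12×705 = 9162
14th: 9162 + 705 = 9867
15th: 9867 + 705 = 10572
16th: 10572 + 705 = 11277
17th: 11277 + 705 = 11982
18th: 11982 + 705 = 12687
19th: 12687 + 705 = 13392
20th: 13392 + 705 = 14097
21st: 14097 + 705 = 14802
22nd: 14802 + 705 = 15507
23rd: 15507 + 705 = 16212
24th: 16212 + 705 = 16917
25th: 16917 + 705 = 17622
26th: 17622 + 705 = 18327

9162, 9867, 10572, 11277, 11982, 12687, 13392, 14097, 14802, 15507, 16212, 16917, 17622, 18327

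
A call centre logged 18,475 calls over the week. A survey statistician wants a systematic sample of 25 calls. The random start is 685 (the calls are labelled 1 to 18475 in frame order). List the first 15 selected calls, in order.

685, 1424, 2163, 2902, 3641, 4380, 5119, 5858, 6597, 7336, 8075, 8814, 9553, 10292, 11031

k = N/n = 18475/25 = 739
call 1: 685
call 2: 685 + 739 = 1424
call 3: 1424 + 739 = 2163
call 4: 2163 + 739 = 2902
call 5: 2902 + 739 = 3641
call 6: 3641 + 739 = 4380
call 7: 4380 + 739 = 5119
call 8: 5119 + 739 = 5858
call 9: 5858 + 739 = 6597
call 10: 6597 + 739 = 7336
call 11: 7336 + 739 = 8075
call 12: 8075 + 739 = 8814
call 13: 8814 + 739 = 9553
call 14: 9553 + 739 = 10292
call 15: 10292 + 739 = 11031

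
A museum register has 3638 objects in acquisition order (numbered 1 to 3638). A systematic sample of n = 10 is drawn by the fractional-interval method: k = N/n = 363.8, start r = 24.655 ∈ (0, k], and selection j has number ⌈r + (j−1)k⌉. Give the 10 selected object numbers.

j=1: r + 0k = 24.655 → ⌈·⌉ = 25
j=2: r + 1k = 388.455 → ⌈·⌉ = 389
j=3: r + 2k = 752.255 → ⌈·⌉ = 753
j=4: r + 3k = 1116.055 → ⌈·⌉ = 1117
j=5: r + 4k = 1479.855 → ⌈·⌉ = 1480
j=6: r + 5k = 1843.655 → ⌈·⌉ = 1844
j=7: r + 6k = 2207.455 → ⌈·⌉ = 2208
j=8: r + 7k = 2571.255 → ⌈·⌉ = 2572
j=9: r + 8k = 2935.055 → ⌈·⌉ = 2936
j=10: r + 9k = 3298.855 → ⌈·⌉ = 3299

25, 389, 753, 1117, 1480, 1844, 2208, 2572, 2936, 3299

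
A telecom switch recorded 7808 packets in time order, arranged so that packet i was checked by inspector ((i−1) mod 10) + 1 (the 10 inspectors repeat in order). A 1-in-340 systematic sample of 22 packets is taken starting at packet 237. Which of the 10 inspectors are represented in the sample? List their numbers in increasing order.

Consecutive selections differ by k = 340, so their inspector numbers differ by 340 mod 10 = 0.
gcd(340, 10) = 10, so the sample visits 10/10 = 1 distinct residues mod 10.
Start 237 is inspector 7; the inspectors hit are 7.

7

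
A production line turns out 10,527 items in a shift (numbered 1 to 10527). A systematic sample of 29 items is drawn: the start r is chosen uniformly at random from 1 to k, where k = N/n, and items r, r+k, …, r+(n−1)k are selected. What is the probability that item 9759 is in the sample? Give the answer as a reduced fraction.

1/363

k = 10527/29 = 363.
Item 9759 is selected iff r ≡ 9759 (mod 363); exactly one such r in {1,…,363}.
Inclusion probability = 1/363.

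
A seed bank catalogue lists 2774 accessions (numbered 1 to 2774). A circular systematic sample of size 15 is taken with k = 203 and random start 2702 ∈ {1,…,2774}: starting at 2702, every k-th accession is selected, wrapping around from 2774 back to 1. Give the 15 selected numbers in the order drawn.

2702, 131, 334, 537, 740, 943, 1146, 1349, 1552, 1755, 1958, 2161, 2364, 2567, 2770

Selection 1: 2702
Selection 2: 2702 + 203 = 2905 → 2905 − 2774 = 131
Selection 3: 131 + 203 = 334
Selection 4: 334 + 203 = 537
Selection 5: 537 + 203 = 740
Selection 6: 740 + 203 = 943
Selection 7: 943 + 203 = 1146
Selection 8: 1146 + 203 = 1349
Selection 9: 1349 + 203 = 1552
Selection 10: 1552 + 203 = 1755
Selection 11: 1755 + 203 = 1958
Selection 12: 1958 + 203 = 2161
Selection 13: 2161 + 203 = 2364
Selection 14: 2364 + 203 = 2567
Selection 15: 2567 + 203 = 2770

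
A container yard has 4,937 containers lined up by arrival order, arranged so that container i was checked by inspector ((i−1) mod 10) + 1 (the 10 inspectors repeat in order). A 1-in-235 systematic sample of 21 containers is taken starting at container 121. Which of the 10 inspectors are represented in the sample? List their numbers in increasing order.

1, 6

Consecutive selections differ by k = 235, so their inspector numbers differ by 235 mod 10 = 5.
gcd(235, 10) = 5, so the sample visits 10/5 = 2 distinct residues mod 10.
Start 121 is inspector 1; the inspectors hit are 1, 6.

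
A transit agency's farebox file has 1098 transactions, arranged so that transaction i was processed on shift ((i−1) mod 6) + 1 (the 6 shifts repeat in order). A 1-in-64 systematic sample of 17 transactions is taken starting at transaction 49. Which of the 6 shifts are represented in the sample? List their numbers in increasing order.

1, 3, 5

Consecutive selections differ by k = 64, so their shift numbers differ by 64 mod 6 = 4.
gcd(64, 6) = 2, so the sample visits 6/2 = 3 distinct residues mod 6.
Start 49 is shift 1; the shifts hit are 1, 3, 5.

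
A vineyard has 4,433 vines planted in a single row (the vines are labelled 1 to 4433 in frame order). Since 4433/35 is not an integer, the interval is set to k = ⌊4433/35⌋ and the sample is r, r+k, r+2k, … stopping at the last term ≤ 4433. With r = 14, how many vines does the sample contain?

k = ⌊4433/35⌋ = 126
Achieved size = ⌊(4433 − 14)/126⌋ + 1 = ⌊4419/126⌋ + 1 = 35 + 1 = 36
(last selection: 14 + 35×126 = 4424 ≤ 4433; next would be 4550 > 4433)

36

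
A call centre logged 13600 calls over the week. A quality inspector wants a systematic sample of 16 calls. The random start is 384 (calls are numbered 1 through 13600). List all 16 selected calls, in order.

k = N/n = 13600/16 = 850
call 1: 384
call 2: 384 + 850 = 1234
call 3: 1234 + 850 = 2084
call 4: 2084 + 850 = 2934
call 5: 2934 + 850 = 3784
call 6: 3784 + 850 = 4634
call 7: 4634 + 850 = 5484
call 8: 5484 + 850 = 6334
call 9: 6334 + 850 = 7184
call 10: 7184 + 850 = 8034
call 11: 8034 + 850 = 8884
call 12: 8884 + 850 = 9734
call 13: 9734 + 850 = 10584
call 14: 10584 + 850 = 11434
call 15: 11434 + 850 = 12284
call 16: 12284 + 850 = 13134

384, 1234, 2084, 2934, 3784, 4634, 5484, 6334, 7184, 8034, 8884, 9734, 10584, 11434, 12284, 13134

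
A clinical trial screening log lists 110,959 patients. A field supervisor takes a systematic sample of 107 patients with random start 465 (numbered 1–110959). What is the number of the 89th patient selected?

91721

k = 110959/107 = 1037
89th selection = r + (89−1)·k = 465 + 88×1037 = 465 + 91256 = 91721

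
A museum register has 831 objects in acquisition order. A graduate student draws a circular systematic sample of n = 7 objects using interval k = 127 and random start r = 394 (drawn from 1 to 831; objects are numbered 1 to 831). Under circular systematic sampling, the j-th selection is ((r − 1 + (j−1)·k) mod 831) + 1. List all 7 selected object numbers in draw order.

Selection 1: 394
Selection 2: 394 + 127 = 521
Selection 3: 521 + 127 = 648
Selection 4: 648 + 127 = 775
Selection 5: 775 + 127 = 902 → 902 − 831 = 71
Selection 6: 71 + 127 = 198
Selection 7: 198 + 127 = 325

394, 521, 648, 775, 71, 198, 325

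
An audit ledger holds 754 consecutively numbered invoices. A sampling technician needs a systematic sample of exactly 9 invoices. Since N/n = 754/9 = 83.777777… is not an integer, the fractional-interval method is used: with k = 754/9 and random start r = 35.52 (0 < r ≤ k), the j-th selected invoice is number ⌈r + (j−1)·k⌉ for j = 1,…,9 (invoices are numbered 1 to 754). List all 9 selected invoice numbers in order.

j=1: r + 0k = 35.52 → ⌈·⌉ = 36
j=2: r + 1k = 119.297777… → ⌈·⌉ = 120
j=3: r + 2k = 203.075555… → ⌈·⌉ = 204
j=4: r + 3k = 286.853333… → ⌈·⌉ = 287
j=5: r + 4k = 370.631111… → ⌈·⌉ = 371
j=6: r + 5k = 454.408888… → ⌈·⌉ = 455
j=7: r + 6k = 538.186666… → ⌈·⌉ = 539
j=8: r + 7k = 621.964444… → ⌈·⌉ = 622
j=9: r + 8k = 705.742222… → ⌈·⌉ = 706

36, 120, 204, 287, 371, 455, 539, 622, 706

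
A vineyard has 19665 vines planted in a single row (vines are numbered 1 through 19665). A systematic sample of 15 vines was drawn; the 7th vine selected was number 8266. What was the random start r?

400

k = 19665/15 = 1311
r = 8266 − (7−1)×1311 = 8266 − 7866 = 400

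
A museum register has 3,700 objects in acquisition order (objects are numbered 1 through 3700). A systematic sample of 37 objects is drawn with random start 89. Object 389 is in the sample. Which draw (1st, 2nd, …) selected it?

k = 3700/37 = 100
position = (389 − 89)/100 + 1 = 300/100 + 1 = 3 + 1 = 4

4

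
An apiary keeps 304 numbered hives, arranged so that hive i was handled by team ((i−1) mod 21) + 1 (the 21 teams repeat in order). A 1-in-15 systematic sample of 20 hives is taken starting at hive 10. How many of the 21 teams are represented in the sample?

Consecutive selections differ by k = 15, so their team numbers differ by 15 mod 21 = 15.
gcd(15, 21) = 3, so the sample visits 21/3 = 7 distinct residues mod 21.
Start 10 is team 10; the teams hit are 1, 4, 7, 10, 13, 16, 19.

7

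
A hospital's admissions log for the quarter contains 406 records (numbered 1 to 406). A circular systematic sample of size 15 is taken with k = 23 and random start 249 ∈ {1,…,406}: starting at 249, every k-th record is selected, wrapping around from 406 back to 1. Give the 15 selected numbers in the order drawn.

Selection 1: 249
Selection 2: 249 + 23 = 272
Selection 3: 272 + 23 = 295
Selection 4: 295 + 23 = 318
Selection 5: 318 + 23 = 341
Selection 6: 341 + 23 = 364
Selection 7: 364 + 23 = 387
Selection 8: 387 + 23 = 410 → 410 − 406 = 4
Selection 9: 4 + 23 = 27
Selection 10: 27 + 23 = 50
Selection 11: 50 + 23 = 73
Selection 12: 73 + 23 = 96
Selection 13: 96 + 23 = 119
Selection 14: 119 + 23 = 142
Selection 15: 142 + 23 = 165

249, 272, 295, 318, 341, 364, 387, 4, 27, 50, 73, 96, 119, 142, 165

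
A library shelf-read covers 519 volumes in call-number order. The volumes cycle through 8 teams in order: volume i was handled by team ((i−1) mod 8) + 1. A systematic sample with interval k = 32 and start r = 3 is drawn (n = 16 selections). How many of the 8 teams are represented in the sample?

1

Consecutive selections differ by k = 32, so their team numbers differ by 32 mod 8 = 0.
gcd(32, 8) = 8, so the sample visits 8/8 = 1 distinct residues mod 8.
Start 3 is team 3; the teams hit are 3.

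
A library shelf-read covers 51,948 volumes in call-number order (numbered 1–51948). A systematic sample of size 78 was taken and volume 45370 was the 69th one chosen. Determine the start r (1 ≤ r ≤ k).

k = 51948/78 = 666
r = 45370 − (69−1)×666 = 45370 − 45288 = 82

82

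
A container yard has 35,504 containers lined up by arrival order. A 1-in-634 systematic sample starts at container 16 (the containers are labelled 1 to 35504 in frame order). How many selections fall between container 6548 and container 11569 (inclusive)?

8

k = 634
First selection ≥ 6548: 16 + ⌈(6548−16)/634⌉·634 = 16 + 11×634 = 6990
Last selection ≤ 11569: 16 + ⌊(11569−16)/634⌋·634 = 16 + 18×634 = 11428
Count = 18 − 11 + 1 = 8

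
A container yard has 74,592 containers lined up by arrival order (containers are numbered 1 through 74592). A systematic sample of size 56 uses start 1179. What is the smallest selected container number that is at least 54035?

54459

k = 74592/56 = 1332
Steps past start: ⌈(54035 − 1179)/1332⌉ = ⌈52856/1332⌉ = 40
Selected container: 1179 + 40×1332 = 54459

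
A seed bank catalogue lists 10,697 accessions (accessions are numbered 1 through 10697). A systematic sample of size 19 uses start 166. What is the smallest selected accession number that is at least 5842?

6359

k = 10697/19 = 563
Steps past start: ⌈(5842 − 166)/563⌉ = ⌈5676/563⌉ = 11
Selected accession: 166 + 11×563 = 6359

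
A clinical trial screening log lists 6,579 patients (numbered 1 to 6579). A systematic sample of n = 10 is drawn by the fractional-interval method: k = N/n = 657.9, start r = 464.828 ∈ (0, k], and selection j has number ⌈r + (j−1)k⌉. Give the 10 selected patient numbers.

465, 1123, 1781, 2439, 3097, 3755, 4413, 5071, 5729, 6386

j=1: r + 0k = 464.828 → ⌈·⌉ = 465
j=2: r + 1k = 1122.728 → ⌈·⌉ = 1123
j=3: r + 2k = 1780.628 → ⌈·⌉ = 1781
j=4: r + 3k = 2438.528 → ⌈·⌉ = 2439
j=5: r + 4k = 3096.428 → ⌈·⌉ = 3097
j=6: r + 5k = 3754.328 → ⌈·⌉ = 3755
j=7: r + 6k = 4412.228 → ⌈·⌉ = 4413
j=8: r + 7k = 5070.128 → ⌈·⌉ = 5071
j=9: r + 8k = 5728.028 → ⌈·⌉ = 5729
j=10: r + 9k = 6385.928 → ⌈·⌉ = 6386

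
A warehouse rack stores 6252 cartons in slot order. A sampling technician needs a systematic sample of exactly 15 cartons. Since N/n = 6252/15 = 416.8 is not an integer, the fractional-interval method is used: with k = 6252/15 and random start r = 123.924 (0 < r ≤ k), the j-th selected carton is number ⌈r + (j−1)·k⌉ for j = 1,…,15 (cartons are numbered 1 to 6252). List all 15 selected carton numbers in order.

124, 541, 958, 1375, 1792, 2208, 2625, 3042, 3459, 3876, 4292, 4709, 5126, 5543, 5960

j=1: r + 0k = 123.924 → ⌈·⌉ = 124
j=2: r + 1k = 540.724 → ⌈·⌉ = 541
j=3: r + 2k = 957.524 → ⌈·⌉ = 958
j=4: r + 3k = 1374.324 → ⌈·⌉ = 1375
j=5: r + 4k = 1791.124 → ⌈·⌉ = 1792
j=6: r + 5k = 2207.924 → ⌈·⌉ = 2208
j=7: r + 6k = 2624.724 → ⌈·⌉ = 2625
j=8: r + 7k = 3041.524 → ⌈·⌉ = 3042
j=9: r + 8k = 3458.324 → ⌈·⌉ = 3459
j=10: r + 9k = 3875.124 → ⌈·⌉ = 3876
j=11: r + 10k = 4291.924 → ⌈·⌉ = 4292
j=12: r + 11k = 4708.724 → ⌈·⌉ = 4709
j=13: r + 12k = 5125.524 → ⌈·⌉ = 5126
j=14: r + 13k = 5542.324 → ⌈·⌉ = 5543
j=15: r + 14k = 5959.124 → ⌈·⌉ = 5960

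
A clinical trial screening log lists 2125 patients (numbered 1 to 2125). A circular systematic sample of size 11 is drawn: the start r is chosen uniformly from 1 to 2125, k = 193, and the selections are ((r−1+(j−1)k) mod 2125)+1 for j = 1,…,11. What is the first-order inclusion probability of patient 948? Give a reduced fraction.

11/2125

For each position j, as r ranges over 1…2125 the j-th selection hits every patient exactly once, so patient 948 is selected for exactly 11 of the 2125 starts.
Inclusion probability = 11/2125.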